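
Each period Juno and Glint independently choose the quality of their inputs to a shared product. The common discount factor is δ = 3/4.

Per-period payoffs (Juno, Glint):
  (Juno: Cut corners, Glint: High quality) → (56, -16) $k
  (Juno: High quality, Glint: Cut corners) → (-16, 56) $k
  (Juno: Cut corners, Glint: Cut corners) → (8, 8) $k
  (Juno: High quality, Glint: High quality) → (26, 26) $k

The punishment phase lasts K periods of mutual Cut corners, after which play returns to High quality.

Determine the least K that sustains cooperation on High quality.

3

IC: δ(1−δ^K)/(1−δ) ≥ (56−26)/(26−8) = 5/3.
With δ = 3/4: need 1 − δ^K ≥ 5/3·(1−3/4)/(3/4), i.e. δ^K ≤ 0.4444.
Since (3/4)^2 = 0.5625 and (3/4)^3 = 0.4219, the smallest such K is 3.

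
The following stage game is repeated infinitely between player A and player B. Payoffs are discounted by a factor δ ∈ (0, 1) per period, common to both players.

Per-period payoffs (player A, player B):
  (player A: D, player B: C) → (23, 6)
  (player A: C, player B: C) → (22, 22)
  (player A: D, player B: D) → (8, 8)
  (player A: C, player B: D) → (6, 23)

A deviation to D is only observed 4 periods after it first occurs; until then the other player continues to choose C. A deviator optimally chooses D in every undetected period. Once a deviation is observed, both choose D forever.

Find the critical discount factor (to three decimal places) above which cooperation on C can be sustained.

0.508

A deviator earns 23 for 4 periods, then 8 forever; cooperating earns 22 forever. Multiplying the IC by (1−δ):
22 ≥ 23(1−δ^4) + 8δ^4, so 15·δ^4 ≥ 1 and δ^4 ≥ 1/15.
δ ≥ (1/15)^(1/4) ≈ 0.508.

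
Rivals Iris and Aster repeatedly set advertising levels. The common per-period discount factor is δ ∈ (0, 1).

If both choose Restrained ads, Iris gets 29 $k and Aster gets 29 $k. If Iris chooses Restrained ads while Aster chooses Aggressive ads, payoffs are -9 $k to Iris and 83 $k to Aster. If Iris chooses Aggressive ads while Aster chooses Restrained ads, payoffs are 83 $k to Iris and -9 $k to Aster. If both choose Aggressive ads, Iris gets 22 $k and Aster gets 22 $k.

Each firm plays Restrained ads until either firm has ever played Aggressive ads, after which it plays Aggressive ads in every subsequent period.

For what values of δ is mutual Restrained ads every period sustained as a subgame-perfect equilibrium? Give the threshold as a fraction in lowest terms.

54/61

Cooperation forever yields 29 each period: 29/(1−δ).
Deviating yields 83 once, then 22 forever: 83 + 22δ/(1−δ).
No profitable deviation requires 29/(1−δ) ≥ 83 + 22δ/(1−δ).
Multiplying by (1−δ): 29 ≥ 83(1−δ) + 22δ = 83 − 61δ.
So 61δ ≥ 54, i.e. δ ≥ 54/61.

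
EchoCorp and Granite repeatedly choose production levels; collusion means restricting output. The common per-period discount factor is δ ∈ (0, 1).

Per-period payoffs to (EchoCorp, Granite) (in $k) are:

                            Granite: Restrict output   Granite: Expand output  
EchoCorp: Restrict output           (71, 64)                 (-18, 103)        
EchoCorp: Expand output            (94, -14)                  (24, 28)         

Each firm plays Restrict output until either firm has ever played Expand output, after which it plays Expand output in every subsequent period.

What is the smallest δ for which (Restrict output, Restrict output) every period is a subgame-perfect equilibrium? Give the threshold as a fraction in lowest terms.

13/25

For EchoCorp: deviation gain 94−71 = 23, per-period punishment loss 71−24 = 47. IC gives δ ≥ 23/70.
For Granite: gain 39, loss 36 per period, so δ ≥ 39/75 = 13/25.
The tighter constraint is Granite's, so cooperation needs δ ≥ 13/25.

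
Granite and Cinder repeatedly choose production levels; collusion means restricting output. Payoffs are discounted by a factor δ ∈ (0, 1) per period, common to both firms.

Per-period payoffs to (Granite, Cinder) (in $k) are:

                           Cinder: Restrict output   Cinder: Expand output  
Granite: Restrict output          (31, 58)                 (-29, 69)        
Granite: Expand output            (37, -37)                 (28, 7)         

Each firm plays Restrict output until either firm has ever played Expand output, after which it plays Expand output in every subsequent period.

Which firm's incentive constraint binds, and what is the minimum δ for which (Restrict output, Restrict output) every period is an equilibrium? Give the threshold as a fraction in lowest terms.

Granite: cooperation gives 31 each period; deviation gives 37 once then 28 forever.
  31/(1−δ) ≥ 37 + 28δ/(1−δ) ⇒ δ ≥ 6/9 = 2/3.
Cinder: cooperation gives 58 each period; deviation gives 69 once then 7 forever.
  δ ≥ 11/62.
Both must hold, so the binding constraint is Granite's: δ ≥ 2/3.

Granite; δ ≥ 2/3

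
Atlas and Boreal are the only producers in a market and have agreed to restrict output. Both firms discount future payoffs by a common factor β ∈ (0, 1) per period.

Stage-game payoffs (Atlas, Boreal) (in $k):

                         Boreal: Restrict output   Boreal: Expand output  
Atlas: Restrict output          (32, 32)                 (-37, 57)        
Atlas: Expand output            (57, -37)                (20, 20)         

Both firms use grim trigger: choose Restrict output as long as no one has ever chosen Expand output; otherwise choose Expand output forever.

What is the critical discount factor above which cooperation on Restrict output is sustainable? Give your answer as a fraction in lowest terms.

Cooperation forever yields 32 each period: 32/(1−β).
Deviating yields 57 once, then 20 forever: 57 + 20β/(1−β).
No profitable deviation requires 32/(1−β) ≥ 57 + 20β/(1−β).
Multiplying by (1−β): 32 ≥ 57(1−β) + 20β = 57 − 37β.
So 37β ≥ 25, i.e. β ≥ 25/37.

25/37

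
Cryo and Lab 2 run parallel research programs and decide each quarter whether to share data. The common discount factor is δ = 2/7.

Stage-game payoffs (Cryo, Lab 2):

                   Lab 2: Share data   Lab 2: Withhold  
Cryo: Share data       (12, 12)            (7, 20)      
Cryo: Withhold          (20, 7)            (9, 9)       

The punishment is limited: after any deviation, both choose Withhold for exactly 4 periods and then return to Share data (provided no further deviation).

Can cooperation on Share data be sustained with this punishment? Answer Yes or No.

No

IC: δ+…+δ^4 ≥ (20−12)/(12−9) = 8/3.
At δ = 2/7: partial sum = 0.3973 < 2.6667. Cooperation not sustainable.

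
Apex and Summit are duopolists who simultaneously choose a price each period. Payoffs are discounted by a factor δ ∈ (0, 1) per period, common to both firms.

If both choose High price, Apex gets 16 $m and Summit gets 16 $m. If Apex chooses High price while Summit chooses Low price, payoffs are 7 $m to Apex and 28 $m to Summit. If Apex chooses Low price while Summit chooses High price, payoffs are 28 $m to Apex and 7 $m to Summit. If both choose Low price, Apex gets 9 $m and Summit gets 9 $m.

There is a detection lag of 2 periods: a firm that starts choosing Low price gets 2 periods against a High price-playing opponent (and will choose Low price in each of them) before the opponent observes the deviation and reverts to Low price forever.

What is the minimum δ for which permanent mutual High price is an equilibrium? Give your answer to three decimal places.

0.795

Deviating for the 2 undetected periods gains 28−16 = 12 per period over cooperation, then loses 16−9 = 7 per period forever once punishment starts.
Gain: 12(1 + δ + … + δ^1); loss: 7·δ^2/(1−δ).
No profitable deviation ⇔ 12(1−δ^2) ≤ 7·δ^2, i.e. δ^2 ≥ 12/(12+7) = 12/19.
Hence δ ≥ (12/19)^(1/2) ≈ 0.795.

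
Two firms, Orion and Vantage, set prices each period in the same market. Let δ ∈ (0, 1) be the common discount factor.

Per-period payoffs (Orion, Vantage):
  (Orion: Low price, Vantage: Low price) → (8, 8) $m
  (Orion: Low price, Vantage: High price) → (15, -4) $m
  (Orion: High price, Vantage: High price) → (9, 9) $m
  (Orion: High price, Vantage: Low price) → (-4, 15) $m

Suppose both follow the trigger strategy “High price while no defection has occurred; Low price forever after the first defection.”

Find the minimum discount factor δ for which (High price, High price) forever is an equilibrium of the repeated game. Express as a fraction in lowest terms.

Under grim trigger the critical discount factor is (T−C)/(T−P) with T = 15, C = 9, P = 8.
δ* = (15−9)/(15−8) = 6/7.

6/7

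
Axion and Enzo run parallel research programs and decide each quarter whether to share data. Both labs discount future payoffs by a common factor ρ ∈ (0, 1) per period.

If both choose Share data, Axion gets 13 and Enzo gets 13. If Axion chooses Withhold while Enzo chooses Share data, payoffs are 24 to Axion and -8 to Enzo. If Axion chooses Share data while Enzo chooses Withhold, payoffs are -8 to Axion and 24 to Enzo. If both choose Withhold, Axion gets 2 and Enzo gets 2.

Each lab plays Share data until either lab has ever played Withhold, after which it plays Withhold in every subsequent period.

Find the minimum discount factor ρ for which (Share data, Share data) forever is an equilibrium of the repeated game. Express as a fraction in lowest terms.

1/2

13/(1−ρ) ≥ 24 + 2ρ/(1−ρ)
13 ≥ 24 − 22ρ
ρ ≥ 11/22 = 1/2.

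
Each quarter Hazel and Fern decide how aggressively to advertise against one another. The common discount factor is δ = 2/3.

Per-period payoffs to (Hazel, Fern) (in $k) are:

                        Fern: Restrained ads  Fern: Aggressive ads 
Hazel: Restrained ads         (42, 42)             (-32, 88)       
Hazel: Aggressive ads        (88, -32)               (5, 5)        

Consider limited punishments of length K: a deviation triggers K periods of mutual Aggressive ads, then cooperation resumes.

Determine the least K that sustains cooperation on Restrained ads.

Need Σ_{k=1}^{K} δ^k ≥ (88−42)/(42−5) = 1.2432 at δ = 2/3.
At K = 2 the sum is 1.1111 < 1.2432; at K = 3 it is 1.4074 ≥ 1.2432.
So the minimum punishment length is K = 3.

3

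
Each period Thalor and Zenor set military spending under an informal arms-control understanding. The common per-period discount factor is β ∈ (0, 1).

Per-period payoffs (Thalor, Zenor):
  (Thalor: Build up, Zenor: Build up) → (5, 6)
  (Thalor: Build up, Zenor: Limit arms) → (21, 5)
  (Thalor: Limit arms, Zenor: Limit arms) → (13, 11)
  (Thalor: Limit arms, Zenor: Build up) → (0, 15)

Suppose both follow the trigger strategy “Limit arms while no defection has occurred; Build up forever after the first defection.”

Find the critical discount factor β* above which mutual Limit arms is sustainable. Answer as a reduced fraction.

1/2

Thalor's threshold: (21−13)/(21−5) = 1/2.
Zenor's threshold: (15−11)/(15−6) = 4/9.
1/2 > 4/9, so Thalor binds and β* = 1/2.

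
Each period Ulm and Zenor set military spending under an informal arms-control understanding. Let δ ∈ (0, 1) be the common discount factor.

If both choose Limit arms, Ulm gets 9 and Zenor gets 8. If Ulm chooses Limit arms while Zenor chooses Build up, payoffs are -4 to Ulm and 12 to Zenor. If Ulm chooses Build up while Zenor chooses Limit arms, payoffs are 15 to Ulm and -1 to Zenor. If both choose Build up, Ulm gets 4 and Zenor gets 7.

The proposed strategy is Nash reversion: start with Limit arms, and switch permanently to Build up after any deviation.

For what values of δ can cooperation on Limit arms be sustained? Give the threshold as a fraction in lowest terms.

Ulm's threshold: (15−9)/(15−4) = 6/11.
Zenor's threshold: (12−8)/(12−7) = 4/5.
6/11 < 4/5, so Zenor binds and δ* = 4/5.

4/5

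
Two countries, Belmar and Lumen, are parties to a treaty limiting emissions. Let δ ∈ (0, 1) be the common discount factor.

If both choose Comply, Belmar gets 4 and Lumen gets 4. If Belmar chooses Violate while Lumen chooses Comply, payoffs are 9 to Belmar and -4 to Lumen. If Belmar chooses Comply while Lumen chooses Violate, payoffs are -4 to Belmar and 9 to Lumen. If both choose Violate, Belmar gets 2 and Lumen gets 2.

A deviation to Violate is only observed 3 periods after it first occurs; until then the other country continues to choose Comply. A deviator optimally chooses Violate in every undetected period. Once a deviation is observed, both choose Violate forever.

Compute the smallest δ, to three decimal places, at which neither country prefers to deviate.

0.894

Deviating for the 3 undetected periods gains 9−4 = 5 per period over cooperation, then loses 4−2 = 2 per period forever once punishment starts.
Gain: 5(1 + δ + … + δ^2); loss: 2·δ^3/(1−δ).
No profitable deviation ⇔ 5(1−δ^3) ≤ 2·δ^3, i.e. δ^3 ≥ 5/(5+2) = 5/7.
Hence δ ≥ (5/7)^(1/3) ≈ 0.894.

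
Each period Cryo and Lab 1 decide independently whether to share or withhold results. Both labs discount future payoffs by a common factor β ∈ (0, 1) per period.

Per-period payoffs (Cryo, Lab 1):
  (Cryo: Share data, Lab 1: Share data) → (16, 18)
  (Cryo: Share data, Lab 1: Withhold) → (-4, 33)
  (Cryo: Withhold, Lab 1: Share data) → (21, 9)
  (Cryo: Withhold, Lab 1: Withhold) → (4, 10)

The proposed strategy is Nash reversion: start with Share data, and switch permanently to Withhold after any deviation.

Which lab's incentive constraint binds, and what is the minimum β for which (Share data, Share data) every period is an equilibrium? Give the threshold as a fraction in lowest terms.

Lab 1; β ≥ 15/23

Cryo: cooperation gives 16 each period; deviation gives 21 once then 4 forever.
  16/(1−β) ≥ 21 + 4β/(1−β) ⇒ β ≥ 5/17.
Lab 1: cooperation gives 18 each period; deviation gives 33 once then 10 forever.
  β ≥ 15/23.
Both must hold, so the binding constraint is Lab 1's: β ≥ 15/23.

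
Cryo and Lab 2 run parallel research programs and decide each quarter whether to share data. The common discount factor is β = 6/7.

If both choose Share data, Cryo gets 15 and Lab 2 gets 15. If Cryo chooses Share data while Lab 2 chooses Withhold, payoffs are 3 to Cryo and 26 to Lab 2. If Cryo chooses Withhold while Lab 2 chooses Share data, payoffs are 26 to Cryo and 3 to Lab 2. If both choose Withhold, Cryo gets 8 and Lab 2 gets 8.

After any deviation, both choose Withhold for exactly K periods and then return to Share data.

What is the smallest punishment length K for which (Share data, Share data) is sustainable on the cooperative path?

IC: β(1−β^K)/(1−β) ≥ (26−15)/(15−8) = 11/7.
With β = 6/7: need 1 − β^K ≥ 11/7·(1−6/7)/(6/7), i.e. β^K ≤ 0.7381.
Since (6/7)^1 = 0.8571 and (6/7)^2 = 0.7347, the smallest such K is 2.

2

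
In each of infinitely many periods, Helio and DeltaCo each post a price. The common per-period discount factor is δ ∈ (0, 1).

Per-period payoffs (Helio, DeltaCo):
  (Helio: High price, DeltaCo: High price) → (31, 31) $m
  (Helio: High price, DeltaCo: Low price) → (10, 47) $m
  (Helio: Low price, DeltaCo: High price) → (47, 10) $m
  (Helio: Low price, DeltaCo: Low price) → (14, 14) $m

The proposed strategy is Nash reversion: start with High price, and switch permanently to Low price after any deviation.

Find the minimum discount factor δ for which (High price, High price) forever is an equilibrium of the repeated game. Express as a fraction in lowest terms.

16/33

Cooperation forever yields 31 each period: 31/(1−δ).
Deviating yields 47 once, then 14 forever: 47 + 14δ/(1−δ).
No profitable deviation requires 31/(1−δ) ≥ 47 + 14δ/(1−δ).
Multiplying by (1−δ): 31 ≥ 47(1−δ) + 14δ = 47 − 33δ.
So 33δ ≥ 16, i.e. δ ≥ 16/33.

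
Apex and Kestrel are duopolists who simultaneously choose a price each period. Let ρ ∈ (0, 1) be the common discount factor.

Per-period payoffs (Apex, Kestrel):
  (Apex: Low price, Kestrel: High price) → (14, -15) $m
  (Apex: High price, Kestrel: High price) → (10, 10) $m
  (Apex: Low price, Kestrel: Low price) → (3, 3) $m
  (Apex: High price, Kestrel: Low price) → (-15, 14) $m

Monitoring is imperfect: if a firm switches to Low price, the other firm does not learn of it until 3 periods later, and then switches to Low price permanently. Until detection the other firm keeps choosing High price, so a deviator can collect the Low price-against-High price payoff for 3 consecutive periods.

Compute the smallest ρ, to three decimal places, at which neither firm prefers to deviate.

0.714

The best deviation is to choose Low price for all 3 undetected periods, earning 14 each, then 3 forever once detected.
Deviation value: 14(1−ρ^3)/(1−ρ) + 3ρ^3/(1−ρ); cooperation value: 10/(1−ρ).
IC: 10 ≥ 14(1−ρ^3) + 3ρ^3 = 14 − 11ρ^3.
So ρ^3 ≥ 4/11, giving ρ ≥ (4/11)^(1/3) ≈ 0.714.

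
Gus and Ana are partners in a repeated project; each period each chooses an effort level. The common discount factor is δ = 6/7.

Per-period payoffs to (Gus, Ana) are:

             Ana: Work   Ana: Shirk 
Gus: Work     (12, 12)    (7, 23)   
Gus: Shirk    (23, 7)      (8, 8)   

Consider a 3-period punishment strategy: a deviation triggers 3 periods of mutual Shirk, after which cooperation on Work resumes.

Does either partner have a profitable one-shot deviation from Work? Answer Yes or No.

Yes

A one-shot deviation gives 23 now, then 8 for 3 periods, then back to 12.
Gain from deviating: (23−12) today; loss: (12−8) in each of the next 3 periods.
No-deviation condition: (12−8)(δ+…+δ^3) ≥ 23−12, i.e. δ+…+δ^3 ≥ 11/4.
At δ = 6/7: δ+…+δ^3 = 2.2216 < 2.7500.
So cooperation is not sustainable.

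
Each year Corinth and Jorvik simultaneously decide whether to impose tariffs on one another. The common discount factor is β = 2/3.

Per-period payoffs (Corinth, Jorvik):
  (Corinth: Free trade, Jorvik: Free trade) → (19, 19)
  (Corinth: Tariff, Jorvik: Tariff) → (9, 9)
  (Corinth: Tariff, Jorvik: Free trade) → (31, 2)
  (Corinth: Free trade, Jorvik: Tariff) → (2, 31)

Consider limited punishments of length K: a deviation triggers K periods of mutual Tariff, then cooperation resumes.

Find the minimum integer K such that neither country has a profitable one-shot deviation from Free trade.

IC: β(1−β^K)/(1−β) ≥ (31−19)/(19−9) = 6/5.
With β = 2/3: need 1 − β^K ≥ 6/5·(1−2/3)/(2/3), i.e. β^K ≤ 0.4000.
Since (2/3)^2 = 0.4444 and (2/3)^3 = 0.2963, the smallest such K is 3.

3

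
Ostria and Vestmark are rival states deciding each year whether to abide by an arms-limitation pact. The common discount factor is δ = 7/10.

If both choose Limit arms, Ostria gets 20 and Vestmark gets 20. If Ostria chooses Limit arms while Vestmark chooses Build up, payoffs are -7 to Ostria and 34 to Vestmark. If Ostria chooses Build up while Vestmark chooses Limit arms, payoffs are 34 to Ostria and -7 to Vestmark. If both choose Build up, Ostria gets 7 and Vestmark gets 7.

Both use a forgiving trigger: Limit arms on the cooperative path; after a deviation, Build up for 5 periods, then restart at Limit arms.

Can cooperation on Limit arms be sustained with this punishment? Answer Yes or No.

IC: δ+…+δ^5 ≥ (34−20)/(20−7) = 14/13.
At δ = 7/10: partial sum = 1.9412 ≥ 1.0769. Cooperation sustainable.

Yes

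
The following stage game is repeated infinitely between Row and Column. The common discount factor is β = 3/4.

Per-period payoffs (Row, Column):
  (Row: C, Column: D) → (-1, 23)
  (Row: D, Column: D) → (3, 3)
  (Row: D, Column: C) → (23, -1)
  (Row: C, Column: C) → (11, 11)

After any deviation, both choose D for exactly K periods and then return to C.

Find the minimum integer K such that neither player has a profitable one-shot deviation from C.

3

No profitable deviation requires (11−3)(β+…+β^K) ≥ 23−11, i.e. β+…+β^K ≥ 3/2 ≈ 1.5000.
With β = 3/4, the partial sums are K=1: 0.7500, K=2: 1.3125, K=3: 1.7344.
K = 3 is the first length at which the sum reaches 1.5000.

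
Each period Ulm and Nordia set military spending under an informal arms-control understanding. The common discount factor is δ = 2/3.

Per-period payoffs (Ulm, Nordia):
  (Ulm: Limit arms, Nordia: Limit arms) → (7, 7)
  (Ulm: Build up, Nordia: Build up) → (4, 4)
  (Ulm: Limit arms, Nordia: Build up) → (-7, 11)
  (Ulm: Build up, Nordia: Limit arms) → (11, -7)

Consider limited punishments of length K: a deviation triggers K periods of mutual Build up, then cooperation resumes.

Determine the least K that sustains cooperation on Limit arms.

IC: δ(1−δ^K)/(1−δ) ≥ (11−7)/(7−4) = 4/3.
With δ = 2/3: need 1 − δ^K ≥ 4/3·(1−2/3)/(2/3), i.e. δ^K ≤ 0.3333.
Since (2/3)^2 = 0.4444 and (2/3)^3 = 0.2963, the smallest such K is 3.

3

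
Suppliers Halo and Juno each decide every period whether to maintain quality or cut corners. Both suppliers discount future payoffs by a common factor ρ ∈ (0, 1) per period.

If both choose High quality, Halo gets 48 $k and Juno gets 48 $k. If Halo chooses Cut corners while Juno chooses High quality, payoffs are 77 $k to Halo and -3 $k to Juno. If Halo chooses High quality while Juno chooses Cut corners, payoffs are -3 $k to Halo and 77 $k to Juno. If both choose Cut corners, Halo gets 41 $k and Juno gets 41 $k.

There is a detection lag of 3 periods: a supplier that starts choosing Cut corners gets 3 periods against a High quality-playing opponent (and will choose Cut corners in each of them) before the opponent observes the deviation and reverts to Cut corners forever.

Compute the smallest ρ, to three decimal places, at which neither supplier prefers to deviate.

A deviator earns 77 for 3 periods, then 41 forever; cooperating earns 48 forever. Multiplying the IC by (1−ρ):
48 ≥ 77(1−ρ^3) + 41ρ^3, so 36·ρ^3 ≥ 29 and ρ^3 ≥ 29/36.
ρ ≥ (29/36)^(1/3) ≈ 0.930.

0.930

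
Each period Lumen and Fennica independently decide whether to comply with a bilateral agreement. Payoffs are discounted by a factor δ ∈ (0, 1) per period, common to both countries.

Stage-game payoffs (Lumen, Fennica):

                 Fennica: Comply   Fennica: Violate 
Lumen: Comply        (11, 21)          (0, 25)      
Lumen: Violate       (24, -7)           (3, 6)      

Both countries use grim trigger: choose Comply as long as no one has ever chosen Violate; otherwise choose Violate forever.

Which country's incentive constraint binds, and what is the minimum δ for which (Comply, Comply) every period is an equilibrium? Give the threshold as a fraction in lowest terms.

Lumen; δ ≥ 13/21

Lumen's threshold: (24−11)/(24−3) = 13/21.
Fennica's threshold: (25−21)/(25−6) = 4/19.
13/21 > 4/19, so Lumen binds and δ* = 13/21.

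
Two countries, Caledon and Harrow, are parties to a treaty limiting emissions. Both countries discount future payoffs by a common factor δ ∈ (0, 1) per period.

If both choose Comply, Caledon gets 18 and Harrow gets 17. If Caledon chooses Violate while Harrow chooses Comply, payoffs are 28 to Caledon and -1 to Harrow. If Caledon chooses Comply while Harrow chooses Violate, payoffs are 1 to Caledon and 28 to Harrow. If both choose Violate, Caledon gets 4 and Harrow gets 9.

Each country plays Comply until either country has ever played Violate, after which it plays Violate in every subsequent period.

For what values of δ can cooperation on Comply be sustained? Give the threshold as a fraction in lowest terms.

11/19

Caledon's threshold: (28−18)/(28−4) = 5/12.
Harrow's threshold: (28−17)/(28−9) = 11/19.
5/12 < 11/19, so Harrow binds and δ* = 11/19.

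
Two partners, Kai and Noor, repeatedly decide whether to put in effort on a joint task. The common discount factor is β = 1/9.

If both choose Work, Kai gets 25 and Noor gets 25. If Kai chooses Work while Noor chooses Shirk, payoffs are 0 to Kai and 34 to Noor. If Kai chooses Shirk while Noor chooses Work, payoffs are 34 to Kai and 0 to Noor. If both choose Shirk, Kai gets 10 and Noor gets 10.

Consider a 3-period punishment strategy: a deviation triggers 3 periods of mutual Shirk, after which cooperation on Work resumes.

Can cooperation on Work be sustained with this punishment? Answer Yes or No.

No

A one-shot deviation gives 34 now, then 10 for 3 periods, then back to 25.
Gain from deviating: (34−25) today; loss: (25−10) in each of the next 3 periods.
No-deviation condition: (25−10)(β+…+β^3) ≥ 34−25, i.e. β+…+β^3 ≥ 3/5.
At β = 1/9: β+…+β^3 = 0.1248 < 0.6000.
So cooperation is not sustainable.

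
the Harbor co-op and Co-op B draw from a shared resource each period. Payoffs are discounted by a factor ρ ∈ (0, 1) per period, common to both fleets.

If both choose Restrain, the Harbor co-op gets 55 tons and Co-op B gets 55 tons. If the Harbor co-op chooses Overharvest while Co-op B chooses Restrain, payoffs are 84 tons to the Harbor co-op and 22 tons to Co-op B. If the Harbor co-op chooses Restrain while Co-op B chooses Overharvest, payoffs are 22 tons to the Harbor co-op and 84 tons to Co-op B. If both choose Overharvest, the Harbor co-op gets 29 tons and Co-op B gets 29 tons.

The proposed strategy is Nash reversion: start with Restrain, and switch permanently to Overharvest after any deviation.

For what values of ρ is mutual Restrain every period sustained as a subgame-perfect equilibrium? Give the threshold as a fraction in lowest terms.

55/(1−ρ) ≥ 84 + 29ρ/(1−ρ)
55 ≥ 84 − 55ρ
ρ ≥ 29/55.

29/55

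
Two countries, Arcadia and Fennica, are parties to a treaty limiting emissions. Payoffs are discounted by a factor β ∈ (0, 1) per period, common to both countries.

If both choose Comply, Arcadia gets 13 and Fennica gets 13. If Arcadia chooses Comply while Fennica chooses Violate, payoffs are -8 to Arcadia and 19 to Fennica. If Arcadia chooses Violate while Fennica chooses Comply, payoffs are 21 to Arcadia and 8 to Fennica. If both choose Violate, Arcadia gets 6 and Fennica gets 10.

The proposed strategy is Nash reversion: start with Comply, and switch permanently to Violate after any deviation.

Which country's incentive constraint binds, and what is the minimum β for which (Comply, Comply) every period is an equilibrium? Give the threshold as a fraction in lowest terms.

Arcadia: cooperation gives 13 each period; deviation gives 21 once then 6 forever.
  13/(1−β) ≥ 21 + 6β/(1−β) ⇒ β ≥ 8/15.
Fennica: cooperation gives 13 each period; deviation gives 19 once then 10 forever.
  β ≥ 6/9 = 2/3.
Both must hold, so the binding constraint is Fennica's: β ≥ 2/3.

Fennica; β ≥ 2/3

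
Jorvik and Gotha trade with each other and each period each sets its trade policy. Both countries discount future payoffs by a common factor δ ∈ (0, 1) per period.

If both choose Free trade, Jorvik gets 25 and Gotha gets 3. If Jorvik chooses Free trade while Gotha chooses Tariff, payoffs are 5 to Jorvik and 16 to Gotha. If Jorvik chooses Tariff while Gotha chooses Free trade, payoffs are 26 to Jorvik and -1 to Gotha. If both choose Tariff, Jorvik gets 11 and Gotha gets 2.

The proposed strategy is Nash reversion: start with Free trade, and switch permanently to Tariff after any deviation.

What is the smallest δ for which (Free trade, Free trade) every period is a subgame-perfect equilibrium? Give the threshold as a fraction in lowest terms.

13/14

Jorvik's threshold: (26−25)/(26−11) = 1/15.
Gotha's threshold: (16−3)/(16−2) = 13/14.
1/15 < 13/14, so Gotha binds and δ* = 13/14.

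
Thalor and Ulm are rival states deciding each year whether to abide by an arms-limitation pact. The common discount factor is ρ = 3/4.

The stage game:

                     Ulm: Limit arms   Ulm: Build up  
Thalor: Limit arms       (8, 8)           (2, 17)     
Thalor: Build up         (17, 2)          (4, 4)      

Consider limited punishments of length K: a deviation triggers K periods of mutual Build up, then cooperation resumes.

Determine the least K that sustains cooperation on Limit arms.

5

Need Σ_{k=1}^{K} ρ^k ≥ (17−8)/(8−4) = 2.2500 at ρ = 3/4.
At K = 4 the sum is 2.0508 < 2.2500; at K = 5 it is 2.2881 ≥ 2.2500.
So the minimum punishment length is K = 5.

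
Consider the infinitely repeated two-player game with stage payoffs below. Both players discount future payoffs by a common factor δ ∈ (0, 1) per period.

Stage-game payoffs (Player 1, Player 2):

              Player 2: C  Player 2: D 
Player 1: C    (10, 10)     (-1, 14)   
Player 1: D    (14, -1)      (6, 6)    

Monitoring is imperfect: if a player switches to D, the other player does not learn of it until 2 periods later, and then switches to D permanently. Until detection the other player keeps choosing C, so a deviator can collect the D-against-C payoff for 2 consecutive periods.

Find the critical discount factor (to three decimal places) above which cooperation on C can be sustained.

Deviating for the 2 undetected periods gains 14−10 = 4 per period over cooperation, then loses 10−6 = 4 per period forever once punishment starts.
Gain: 4(1 + δ + … + δ^1); loss: 4·δ^2/(1−δ).
No profitable deviation ⇔ 4(1−δ^2) ≤ 4·δ^2, i.e. δ^2 ≥ 4/(4+4) = 1/2.
Hence δ ≥ (1/2)^(1/2) ≈ 0.707.

0.707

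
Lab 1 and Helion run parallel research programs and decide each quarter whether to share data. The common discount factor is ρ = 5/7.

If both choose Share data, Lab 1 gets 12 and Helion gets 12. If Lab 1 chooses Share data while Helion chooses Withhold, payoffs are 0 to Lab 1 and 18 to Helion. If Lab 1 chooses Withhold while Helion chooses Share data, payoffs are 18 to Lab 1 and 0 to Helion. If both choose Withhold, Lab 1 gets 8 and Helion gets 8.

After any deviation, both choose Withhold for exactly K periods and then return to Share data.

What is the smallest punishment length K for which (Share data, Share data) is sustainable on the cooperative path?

3

Need Σ_{k=1}^{K} ρ^k ≥ (18−12)/(12−8) = 1.5000 at ρ = 5/7.
At K = 2 the sum is 1.2245 < 1.5000; at K = 3 it is 1.5889 ≥ 1.5000.
So the minimum punishment length is K = 3.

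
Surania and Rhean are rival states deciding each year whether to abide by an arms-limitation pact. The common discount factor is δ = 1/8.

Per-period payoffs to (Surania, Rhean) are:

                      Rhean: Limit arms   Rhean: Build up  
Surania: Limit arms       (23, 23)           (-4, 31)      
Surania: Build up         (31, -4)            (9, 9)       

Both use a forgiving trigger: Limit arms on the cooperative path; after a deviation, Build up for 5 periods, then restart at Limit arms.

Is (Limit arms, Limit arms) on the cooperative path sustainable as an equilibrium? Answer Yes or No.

IC: δ+…+δ^5 ≥ (31−23)/(23−9) = 4/7.
At δ = 1/8: partial sum = 0.1429 < 0.5714. Cooperation not sustainable.

No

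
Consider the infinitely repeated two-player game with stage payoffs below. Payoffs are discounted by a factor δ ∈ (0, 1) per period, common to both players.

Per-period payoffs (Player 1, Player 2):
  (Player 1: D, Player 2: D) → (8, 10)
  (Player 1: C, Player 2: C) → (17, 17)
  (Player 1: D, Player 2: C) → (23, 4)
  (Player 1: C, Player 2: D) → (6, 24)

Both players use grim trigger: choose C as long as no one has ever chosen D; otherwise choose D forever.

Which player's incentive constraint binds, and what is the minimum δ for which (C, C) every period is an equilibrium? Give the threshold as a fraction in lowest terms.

For Player 1: deviation gain 23−17 = 6, per-period punishment loss 17−8 = 9. IC gives δ ≥ 6/15 = 2/5.
For Player 2: gain 7, loss 7 per period, so δ ≥ 7/14 = 1/2.
The tighter constraint is Player 2's, so cooperation needs δ ≥ 1/2.

Player 2; δ ≥ 1/2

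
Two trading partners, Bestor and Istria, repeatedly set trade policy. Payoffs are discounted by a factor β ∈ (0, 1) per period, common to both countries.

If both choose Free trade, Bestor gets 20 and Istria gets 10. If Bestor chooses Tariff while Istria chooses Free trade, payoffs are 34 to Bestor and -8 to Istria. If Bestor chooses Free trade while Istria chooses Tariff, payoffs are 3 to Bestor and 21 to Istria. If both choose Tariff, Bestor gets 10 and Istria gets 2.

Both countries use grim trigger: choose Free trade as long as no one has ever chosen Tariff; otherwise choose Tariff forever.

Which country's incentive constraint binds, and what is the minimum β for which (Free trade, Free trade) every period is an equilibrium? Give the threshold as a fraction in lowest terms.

Bestor; β ≥ 7/12

For Bestor: deviation gain 34−20 = 14, per-period punishment loss 20−10 = 10. IC gives β ≥ 14/24 = 7/12.
For Istria: gain 11, loss 8 per period, so β ≥ 11/19.
The tighter constraint is Bestor's, so cooperation needs β ≥ 7/12.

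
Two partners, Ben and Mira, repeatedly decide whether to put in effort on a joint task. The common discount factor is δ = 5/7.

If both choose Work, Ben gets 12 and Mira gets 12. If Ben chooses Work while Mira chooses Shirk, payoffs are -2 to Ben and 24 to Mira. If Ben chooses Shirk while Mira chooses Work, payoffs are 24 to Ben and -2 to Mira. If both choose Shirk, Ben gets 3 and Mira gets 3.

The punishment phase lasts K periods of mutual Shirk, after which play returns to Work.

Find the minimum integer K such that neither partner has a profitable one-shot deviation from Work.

3

IC: δ(1−δ^K)/(1−δ) ≥ (24−12)/(12−3) = 4/3.
With δ = 5/7: need 1 − δ^K ≥ 4/3·(1−5/7)/(5/7), i.e. δ^K ≤ 0.4667.
Since (5/7)^2 = 0.5102 and (5/7)^3 = 0.3644, the smallest such K is 3.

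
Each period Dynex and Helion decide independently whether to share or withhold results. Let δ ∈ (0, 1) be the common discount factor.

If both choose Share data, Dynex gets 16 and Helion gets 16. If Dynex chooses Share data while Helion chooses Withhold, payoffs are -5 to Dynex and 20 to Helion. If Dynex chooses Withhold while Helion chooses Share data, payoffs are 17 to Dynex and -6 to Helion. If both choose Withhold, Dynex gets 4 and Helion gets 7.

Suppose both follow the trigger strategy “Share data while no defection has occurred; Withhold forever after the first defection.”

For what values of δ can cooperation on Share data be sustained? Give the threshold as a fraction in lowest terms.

Dynex: cooperation gives 16 each period; deviation gives 17 once then 4 forever.
  16/(1−δ) ≥ 17 + 4δ/(1−δ) ⇒ δ ≥ 1/13.
Helion: cooperation gives 16 each period; deviation gives 20 once then 7 forever.
  δ ≥ 4/13.
Both must hold, so the binding constraint is Helion's: δ ≥ 4/13.

4/13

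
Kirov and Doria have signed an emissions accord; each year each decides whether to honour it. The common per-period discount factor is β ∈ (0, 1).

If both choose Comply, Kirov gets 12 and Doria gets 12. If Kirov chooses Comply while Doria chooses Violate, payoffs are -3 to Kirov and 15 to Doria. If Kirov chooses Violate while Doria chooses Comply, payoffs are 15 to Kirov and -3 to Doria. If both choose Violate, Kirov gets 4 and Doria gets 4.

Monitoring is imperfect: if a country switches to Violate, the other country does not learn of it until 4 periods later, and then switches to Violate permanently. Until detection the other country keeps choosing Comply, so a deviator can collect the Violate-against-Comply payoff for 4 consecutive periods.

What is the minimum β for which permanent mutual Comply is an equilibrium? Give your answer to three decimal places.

0.723

A deviator earns 15 for 4 periods, then 4 forever; cooperating earns 12 forever. Multiplying the IC by (1−β):
12 ≥ 15(1−β^4) + 4β^4, so 11·β^4 ≥ 3 and β^4 ≥ 3/11.
β ≥ (3/11)^(1/4) ≈ 0.723.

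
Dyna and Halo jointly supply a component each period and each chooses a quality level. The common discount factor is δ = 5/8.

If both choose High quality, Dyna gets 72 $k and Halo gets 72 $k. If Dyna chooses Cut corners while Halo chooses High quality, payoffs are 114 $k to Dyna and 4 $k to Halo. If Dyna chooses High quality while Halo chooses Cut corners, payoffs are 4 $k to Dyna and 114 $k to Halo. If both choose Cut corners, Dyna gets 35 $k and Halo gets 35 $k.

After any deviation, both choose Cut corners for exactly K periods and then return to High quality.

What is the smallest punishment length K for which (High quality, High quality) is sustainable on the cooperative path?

No profitable deviation requires (72−35)(δ+…+δ^K) ≥ 114−72, i.e. δ+…+δ^K ≥ 42/37 ≈ 1.1351.
With δ = 5/8, the partial sums are K=1: 0.6250, K=2: 1.0156, K=3: 1.2598.
K = 3 is the first length at which the sum reaches 1.1351.

3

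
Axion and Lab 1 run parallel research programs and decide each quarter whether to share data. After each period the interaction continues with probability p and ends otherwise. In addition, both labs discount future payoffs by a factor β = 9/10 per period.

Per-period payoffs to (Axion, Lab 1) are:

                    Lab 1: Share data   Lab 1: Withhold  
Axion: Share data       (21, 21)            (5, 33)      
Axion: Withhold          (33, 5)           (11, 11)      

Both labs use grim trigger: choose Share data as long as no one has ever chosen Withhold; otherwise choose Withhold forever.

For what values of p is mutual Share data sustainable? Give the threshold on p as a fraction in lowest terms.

Expected continuation weight on next period's payoff is β·p = 9/10·p, which plays the role of the discount factor.
Cooperation requires 9/10·p ≥ (33−21)/(33−11) = 6/11, hence p ≥ 20/33.

20/33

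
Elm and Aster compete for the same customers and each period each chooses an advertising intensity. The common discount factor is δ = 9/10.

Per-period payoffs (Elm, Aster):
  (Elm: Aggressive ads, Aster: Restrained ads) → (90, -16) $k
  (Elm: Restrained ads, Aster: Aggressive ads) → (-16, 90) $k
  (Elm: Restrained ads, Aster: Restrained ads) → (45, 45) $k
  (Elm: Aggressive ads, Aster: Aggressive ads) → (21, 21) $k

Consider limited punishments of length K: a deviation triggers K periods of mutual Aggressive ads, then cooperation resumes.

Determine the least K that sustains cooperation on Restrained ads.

No profitable deviation requires (45−21)(δ+…+δ^K) ≥ 90−45, i.e. δ+…+δ^K ≥ 15/8 ≈ 1.8750.
With δ = 9/10, the partial sums are K=1: 0.9000, K=2: 1.7100, K=3: 2.4390.
K = 3 is the first length at which the sum reaches 1.8750.

3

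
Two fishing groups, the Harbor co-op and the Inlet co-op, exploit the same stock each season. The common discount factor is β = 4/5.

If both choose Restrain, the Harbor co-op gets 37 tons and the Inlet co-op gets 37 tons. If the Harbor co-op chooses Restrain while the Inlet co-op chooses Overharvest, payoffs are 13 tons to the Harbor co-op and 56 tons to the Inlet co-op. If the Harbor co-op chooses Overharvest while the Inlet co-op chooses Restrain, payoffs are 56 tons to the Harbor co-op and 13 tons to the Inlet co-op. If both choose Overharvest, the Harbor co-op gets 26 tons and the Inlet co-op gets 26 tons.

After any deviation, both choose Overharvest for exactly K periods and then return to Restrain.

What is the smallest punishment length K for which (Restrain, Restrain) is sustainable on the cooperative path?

3

No profitable deviation requires (37−26)(β+…+β^K) ≥ 56−37, i.e. β+…+β^K ≥ 19/11 ≈ 1.7273.
With β = 4/5, the partial sums are K=1: 0.8000, K=2: 1.4400, K=3: 1.9520.
K = 3 is the first length at which the sum reaches 1.7273.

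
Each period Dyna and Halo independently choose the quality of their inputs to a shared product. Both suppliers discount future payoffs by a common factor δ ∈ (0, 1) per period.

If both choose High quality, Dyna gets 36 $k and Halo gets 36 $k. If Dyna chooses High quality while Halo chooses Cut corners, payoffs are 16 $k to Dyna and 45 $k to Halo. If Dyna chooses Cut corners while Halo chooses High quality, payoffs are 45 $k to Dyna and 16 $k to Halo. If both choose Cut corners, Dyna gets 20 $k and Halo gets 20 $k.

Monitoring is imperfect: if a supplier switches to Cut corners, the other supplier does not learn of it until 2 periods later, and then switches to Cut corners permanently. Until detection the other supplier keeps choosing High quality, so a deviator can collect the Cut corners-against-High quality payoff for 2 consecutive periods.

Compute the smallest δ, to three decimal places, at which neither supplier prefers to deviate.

The best deviation is to choose Cut corners for all 2 undetected periods, earning 45 each, then 20 forever once detected.
Deviation value: 45(1−δ^2)/(1−δ) + 20δ^2/(1−δ); cooperation value: 36/(1−δ).
IC: 36 ≥ 45(1−δ^2) + 20δ^2 = 45 − 25δ^2.
So δ^2 ≥ 9/25, giving δ ≥ (9/25)^(1/2) ≈ 0.600.

0.600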